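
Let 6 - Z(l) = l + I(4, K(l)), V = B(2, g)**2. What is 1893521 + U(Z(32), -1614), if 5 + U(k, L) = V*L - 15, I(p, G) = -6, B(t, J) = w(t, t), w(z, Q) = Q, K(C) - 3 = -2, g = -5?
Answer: 1887045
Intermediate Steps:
K(C) = 1 (K(C) = 3 - 2 = 1)
B(t, J) = t
V = 4 (V = 2**2 = 4)
Z(l) = 12 - l (Z(l) = 6 - (l - 6) = 6 - (-6 + l) = 6 + (6 - l) = 12 - l)
U(k, L) = -20 + 4*L (U(k, L) = -5 + (4*L - 15) = -5 + (-15 + 4*L) = -20 + 4*L)
1893521 + U(Z(32), -1614) = 1893521 + (-20 + 4*(-1614)) = 1893521 + (-20 - 6456) = 1893521 - 6476 = 1887045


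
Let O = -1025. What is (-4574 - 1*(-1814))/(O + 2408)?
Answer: -920/461 ≈ -1.9957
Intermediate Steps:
(-4574 - 1*(-1814))/(O + 2408) = (-4574 - 1*(-1814))/(-1025 + 2408) = (-4574 + 1814)/1383 = -2760*1/1383 = -920/461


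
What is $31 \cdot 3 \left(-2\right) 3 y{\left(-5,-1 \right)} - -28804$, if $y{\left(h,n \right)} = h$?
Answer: $31594$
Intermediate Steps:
$31 \cdot 3 \left(-2\right) 3 y{\left(-5,-1 \right)} - -28804 = 31 \cdot 3 \left(-2\right) 3 \left(-5\right) - -28804 = 31 \left(-6\right) \left(-15\right) + 28804 = \left(-186\right) \left(-15\right) + 28804 = 2790 + 28804 = 31594$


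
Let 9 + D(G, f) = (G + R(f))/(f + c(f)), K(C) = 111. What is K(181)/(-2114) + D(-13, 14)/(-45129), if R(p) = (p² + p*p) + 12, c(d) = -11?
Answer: -322397/5840982 ≈ -0.055196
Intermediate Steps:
R(p) = 12 + 2*p² (R(p) = (p² + p²) + 12 = 2*p² + 12 = 12 + 2*p²)
D(G, f) = -9 + (12 + G + 2*f²)/(-11 + f) (D(G, f) = -9 + (G + (12 + 2*f²))/(f - 11) = -9 + (12 + G + 2*f²)/(-11 + f))
K(181)/(-2114) + D(-13, 14)/(-45129) = 111/(-2114) + ((111 - 13 - 9*14 + 2*14²)/(-11 + 14))/(-45129) = 111*(-1/2114) + ((111 - 13 - 126 + 2*196)/3)*(-1/45129) = -111/2114 + ((111 - 13 - 126 + 392)/3)*(-1/45129) = -111/2114 + ((⅓)*364)*(-1/45129) = -111/2114 + (364/3)*(-1/45129) = -111/2114 - 52/19341 = -322397/5840982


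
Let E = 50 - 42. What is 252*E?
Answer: 2016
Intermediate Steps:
E = 8
252*E = 252*8 = 2016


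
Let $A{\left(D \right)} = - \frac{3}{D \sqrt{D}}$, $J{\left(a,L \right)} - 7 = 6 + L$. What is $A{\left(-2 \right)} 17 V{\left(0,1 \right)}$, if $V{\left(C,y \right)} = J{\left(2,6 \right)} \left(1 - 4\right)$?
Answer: $\frac{2907 i \sqrt{2}}{4} \approx 1027.8 i$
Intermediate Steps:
$J{\left(a,L \right)} = 13 + L$ ($J{\left(a,L \right)} = 7 + \left(6 + L\right) = 13 + L$)
$V{\left(C,y \right)} = -57$ ($V{\left(C,y \right)} = \left(13 + 6\right) \left(1 - 4\right) = 19 \left(-3\right) = -57$)
$A{\left(D \right)} = - \frac{3}{D^{\frac{3}{2}}}$
$A{\left(-2 \right)} 17 V{\left(0,1 \right)} = - \frac{3}{\left(-2\right) i \sqrt{2}} \cdot 17 \left(-57\right) = - 3 \frac{i \sqrt{2}}{4} \cdot 17 \left(-57\right) = - \frac{3 i \sqrt{2}}{4} \cdot 17 \left(-57\right) = - \frac{51 i \sqrt{2}}{4} \left(-57\right) = \frac{2907 i \sqrt{2}}{4}$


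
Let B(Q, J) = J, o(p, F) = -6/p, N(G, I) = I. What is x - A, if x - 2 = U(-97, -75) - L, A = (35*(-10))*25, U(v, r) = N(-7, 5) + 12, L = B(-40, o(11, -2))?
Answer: 96465/11 ≈ 8769.5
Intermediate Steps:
L = -6/11 ≈ -0.54545
U(v, r) = 17 (U(v, r) = 5 + 12 = 17)
A = -8750 (A = -350*25 = -8750)
x = 215/11 (x = 2 + (17 - 1*(-6/11)) = 2 + (17 + 6/11) = 2 + 193/11 = 215/11 ≈ 19.545)
x - A = 215/11 - 1*(-8750) = 215/11 + 8750 = 96465/11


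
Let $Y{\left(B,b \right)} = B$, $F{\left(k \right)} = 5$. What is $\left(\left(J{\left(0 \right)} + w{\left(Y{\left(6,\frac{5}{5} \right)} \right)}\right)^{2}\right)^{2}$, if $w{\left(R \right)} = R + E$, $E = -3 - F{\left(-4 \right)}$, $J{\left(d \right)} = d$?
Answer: $16$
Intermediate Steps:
$E = -8$ ($E = -3 - 5 = -8$)
$w{\left(R \right)} = -8 + R$ ($w{\left(R \right)} = R - 8 = -8 + R$)
$\left(\left(J{\left(0 \right)} + w{\left(Y{\left(6,\frac{5}{5} \right)} \right)}\right)^{2}\right)^{2} = \left(\left(0 + \left(-8 + 6\right)\right)^{2}\right)^{2} = \left(\left(0 - 2\right)^{2}\right)^{2} = \left(\left(-2\right)^{2}\right)^{2} = 4^{2} = 16$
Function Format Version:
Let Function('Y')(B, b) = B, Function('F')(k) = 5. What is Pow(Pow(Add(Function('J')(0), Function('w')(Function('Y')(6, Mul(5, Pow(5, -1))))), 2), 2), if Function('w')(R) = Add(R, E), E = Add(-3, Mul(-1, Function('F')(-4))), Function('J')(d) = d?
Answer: 16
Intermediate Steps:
E = -8 (E = Add(-3, Mul(-1, 5)) = Add(-3, -5) = -8)
Function('w')(R) = Add(-8, R) (Function('w')(R) = Add(R, -8) = Add(-8, R))
Pow(Pow(Add(Function('J')(0), Function('w')(Function('Y')(6, Mul(5, Pow(5, -1))))), 2), 2) = Pow(Pow(Add(0, Add(-8, 6)), 2), 2) = Pow(Pow(Add(0, -2), 2), 2) = Pow(Pow(-2, 2), 2) = Pow(4, 2) = 16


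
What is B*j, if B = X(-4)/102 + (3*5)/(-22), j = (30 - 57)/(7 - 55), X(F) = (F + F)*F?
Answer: -1239/5984 ≈ -0.20705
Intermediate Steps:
X(F) = 2*F² (X(F) = (2*F)*F = 2*F²)
j = 9/16 (j = -27/(-48) = -27*(-1/48) = 9/16 ≈ 0.56250)
B = -413/1122 (B = (2*(-4)²)/102 + (3*5)/(-22) = (2*16)*(1/102) + 15*(-1/22) = 32*(1/102) - 15/22 = 16/51 - 15/22 = -413/1122 ≈ -0.36809)
B*j = -413/1122*9/16 = -1239/5984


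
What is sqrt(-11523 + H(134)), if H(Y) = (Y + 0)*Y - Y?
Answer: sqrt(6299) ≈ 79.366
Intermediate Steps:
H(Y) = Y**2 - Y (H(Y) = Y*Y - Y = Y**2 - Y)
sqrt(-11523 + H(134)) = sqrt(-11523 + 134*(-1 + 134)) = sqrt(-11523 + 134*133) = sqrt(-11523 + 17822) = sqrt(6299)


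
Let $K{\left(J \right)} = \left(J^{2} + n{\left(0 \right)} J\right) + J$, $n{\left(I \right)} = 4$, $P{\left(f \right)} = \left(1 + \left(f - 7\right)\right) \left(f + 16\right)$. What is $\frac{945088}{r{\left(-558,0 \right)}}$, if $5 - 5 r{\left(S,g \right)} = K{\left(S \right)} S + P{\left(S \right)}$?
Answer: $\frac{4725440}{171878609} \approx 0.027493$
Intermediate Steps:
$P{\left(f \right)} = \left(-6 + f\right) \left(16 + f\right)$ ($P{\left(f \right)} = \left(1 + \left(-7 + f\right)\right) \left(16 + f\right) = \left(-6 + f\right) \left(16 + f\right)$)
$K{\left(J \right)} = J^{2} + 5 J$ ($K{\left(J \right)} = \left(J^{2} + 4 J\right) + J = J^{2} + 5 J$)
$r{\left(S,g \right)} = \frac{101}{5} - 2 S - \frac{S^{2}}{5} - \frac{S^{2} \left(5 + S\right)}{5}$ ($r{\left(S,g \right)} = 1 - \frac{S \left(5 + S\right) S + \left(-96 + S^{2} + 10 S\right)}{5} = 1 - \frac{S^{2} \left(5 + S\right) + \left(-96 + S^{2} + 10 S\right)}{5} = 1 - \frac{-96 + S^{2} + 10 S + S^{2} \left(5 + S\right)}{5} = 1 - \left(- \frac{96}{5} + 2 S + \frac{S^{2}}{5} + \frac{S^{2} \left(5 + S\right)}{5}\right) = \frac{101}{5} - 2 S - \frac{S^{2}}{5} - \frac{S^{2} \left(5 + S\right)}{5}$)
$\frac{945088}{r{\left(-558,0 \right)}} = \frac{945088}{\frac{101}{5} - -1116 - \frac{6 \left(-558\right)^{2}}{5} - \frac{\left(-558\right)^{3}}{5}} = \frac{945088}{\frac{101}{5} + 1116 - \frac{1868184}{5} - - \frac{173741112}{5}} = \frac{945088}{\frac{101}{5} + 1116 - \frac{1868184}{5} + \frac{173741112}{5}} = \frac{945088}{\frac{171878609}{5}} = 945088 \cdot \frac{5}{171878609} = \frac{4725440}{171878609}$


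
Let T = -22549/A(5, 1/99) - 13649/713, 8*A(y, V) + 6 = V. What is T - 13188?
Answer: 7149231155/422809 ≈ 16909.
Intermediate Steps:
A(y, V) = -¾ + V/8
T = 12725236247/422809 (T = -22549/(-¾ + (⅛)/99) - 13649/713 = -22549/(-¾ + (⅛)*(1/99)) - 13649*1/713 = -22549/(-¾ + 1/792) - 13649/713 = -22549/(-593/792) - 13649/713 = -22549*(-792/593) - 13649/713 = 17858808/593 - 13649/713 = 12725236247/422809 ≈ 30097.)
T - 13188 = 12725236247/422809 - 13188 = 7149231155/422809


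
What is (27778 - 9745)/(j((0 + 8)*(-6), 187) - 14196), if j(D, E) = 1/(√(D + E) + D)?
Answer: -554233218804/436306053457 + 18033*√139/436306053457 ≈ -1.2703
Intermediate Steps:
j(D, E) = 1/(D + √(D + E))
(27778 - 9745)/(j((0 + 8)*(-6), 187) - 14196) = (27778 - 9745)/(1/((0 + 8)*(-6) + √((0 + 8)*(-6) + 187)) - 14196) = 18033/(1/(8*(-6) + √(8*(-6) + 187)) - 14196) = 18033/(1/(-48 + √(-48 + 187)) - 14196) = 18033/(1/(-48 + √139) - 14196) = 18033/(-14196 + 1/(-48 + √139))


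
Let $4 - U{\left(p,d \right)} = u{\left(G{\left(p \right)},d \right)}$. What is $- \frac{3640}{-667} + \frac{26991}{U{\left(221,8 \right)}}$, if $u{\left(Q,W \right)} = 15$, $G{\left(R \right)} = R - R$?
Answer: $- \frac{17962957}{7337} \approx -2448.3$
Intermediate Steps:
$G{\left(R \right)} = 0$
$U{\left(p,d \right)} = -11$ ($U{\left(p,d \right)} = 4 - 15 = -11$)
$- \frac{3640}{-667} + \frac{26991}{U{\left(221,8 \right)}} = - \frac{3640}{-667} + \frac{26991}{-11} = \left(-3640\right) \left(- \frac{1}{667}\right) + 26991 \left(- \frac{1}{11}\right) = \frac{3640}{667} - \frac{26991}{11} = - \frac{17962957}{7337}$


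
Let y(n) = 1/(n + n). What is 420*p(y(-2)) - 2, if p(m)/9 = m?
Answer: -947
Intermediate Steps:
y(n) = 1/(2*n)
p(m) = 9*m
420*p(y(-2)) - 2 = 420*(9*((1/2)/(-2))) - 2 = 420*(9*((1/2)*(-1/2))) - 2 = 420*(9*(-1/4)) - 2 = 420*(-9/4) - 2 = -945 - 2 = -947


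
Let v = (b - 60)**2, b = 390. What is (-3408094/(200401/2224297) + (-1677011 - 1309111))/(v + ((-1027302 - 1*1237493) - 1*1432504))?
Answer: 8179035094840/719118747999 ≈ 11.374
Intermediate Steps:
v = 108900 (v = (390 - 60)**2 = 330**2 = 108900)
(-3408094/(200401/2224297) + (-1677011 - 1309111))/(v + ((-1027302 - 1*1237493) - 1*1432504)) = (-3408094/(200401/2224297) + (-1677011 - 1309111))/(108900 + ((-1027302 - 1*1237493) - 1*1432504)) = (-3408094/(200401*(1/2224297)) - 2986122)/(108900 + ((-1027302 - 1237493) - 1432504)) = (-3408094/200401/2224297 - 2986122)/(108900 + (-2264795 - 1432504)) = (-3408094*2224297/200401 - 2986122)/(108900 - 3697299) = (-7580613259918/200401 - 2986122)/(-3588399) = -8179035094840/200401*(-1/3588399) = 8179035094840/719118747999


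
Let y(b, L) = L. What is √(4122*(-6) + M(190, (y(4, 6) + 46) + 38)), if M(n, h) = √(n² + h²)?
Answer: √(-24732 + 10*√442) ≈ 156.59*I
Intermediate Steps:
M(n, h) = √(h² + n²)
√(4122*(-6) + M(190, (y(4, 6) + 46) + 38)) = √(4122*(-6) + √(((6 + 46) + 38)² + 190²)) = √(-24732 + √((52 + 38)² + 36100)) = √(-24732 + √(90² + 36100)) = √(-24732 + √(8100 + 36100)) = √(-24732 + √44200) = √(-24732 + 10*√442)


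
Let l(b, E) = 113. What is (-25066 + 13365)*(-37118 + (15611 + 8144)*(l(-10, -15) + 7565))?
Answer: -2133721486172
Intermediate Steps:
(-25066 + 13365)*(-37118 + (15611 + 8144)*(l(-10, -15) + 7565)) = (-25066 + 13365)*(-37118 + (15611 + 8144)*(113 + 7565)) = -11701*(-37118 + 23755*7678) = -11701*(-37118 + 182390890) = -11701*182353772 = -2133721486172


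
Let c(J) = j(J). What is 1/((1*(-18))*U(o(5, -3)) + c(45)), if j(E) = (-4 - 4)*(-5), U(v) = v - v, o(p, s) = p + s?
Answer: 1/40 ≈ 0.025000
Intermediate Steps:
U(v) = 0
j(E) = 40 (j(E) = -8*(-5) = 40)
c(J) = 40
1/((1*(-18))*U(o(5, -3)) + c(45)) = 1/((1*(-18))*0 + 40) = 1/(-18*0 + 40) = 1/(0 + 40) = 1/40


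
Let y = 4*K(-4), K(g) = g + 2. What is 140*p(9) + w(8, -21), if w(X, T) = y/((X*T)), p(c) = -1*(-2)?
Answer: 5881/21 ≈ 280.05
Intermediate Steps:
K(g) = 2 + g
p(c) = 2
y = -8 (y = 4*(2 - 4) = 4*(-2) = -8)
w(X, T) = -8/(T*X) (w(X, T) = -8*1/(T*X) = -8/(T*X))
140*p(9) + w(8, -21) = 140*2 - 8/(-21*8) = 280 - 8*(-1/21)*1/8 = 280 + 1/21 = 5881/21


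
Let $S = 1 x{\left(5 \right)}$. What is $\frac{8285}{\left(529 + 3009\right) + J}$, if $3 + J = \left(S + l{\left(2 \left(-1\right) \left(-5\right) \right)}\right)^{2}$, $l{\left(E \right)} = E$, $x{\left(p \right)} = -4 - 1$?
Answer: $\frac{1657}{712} \approx 2.3272$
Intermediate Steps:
$x{\left(p \right)} = -5$ ($x{\left(p \right)} = -4 - 1 = -5$)
$S = -5$ ($S = 1 \left(-5\right) = -5$)
$J = 22$ ($J = -3 + \left(-5 + 2 \left(-1\right) \left(-5\right)\right)^{2} = -3 + \left(-5 - -10\right)^{2} = -3 + \left(-5 + 10\right)^{2} = -3 + 5^{2} = -3 + 25 = 22$)
$\frac{8285}{\left(529 + 3009\right) + J} = \frac{8285}{\left(529 + 3009\right) + 22} = \frac{8285}{3538 + 22} = \frac{8285}{3560} = 8285 \cdot \frac{1}{3560} = \frac{1657}{712}$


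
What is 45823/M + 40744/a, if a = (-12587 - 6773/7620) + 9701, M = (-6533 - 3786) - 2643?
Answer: -5032321422899/285139281466 ≈ -17.649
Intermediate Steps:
M = -12962 (M = -10319 - 2643 = -12962)
a = -21998093/7620 (a = (-12587 - 6773*1/7620) + 9701 = (-12587 - 6773/7620) + 9701 = -95919713/7620 + 9701 = -21998093/7620 ≈ -2886.9)
45823/M + 40744/a = 45823/(-12962) + 40744/(-21998093/7620) = 45823*(-1/12962) + 40744*(-7620/21998093) = -45823/12962 - 310469280/21998093 = -5032321422899/285139281466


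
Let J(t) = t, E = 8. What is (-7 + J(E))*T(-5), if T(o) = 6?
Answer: 6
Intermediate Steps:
(-7 + J(E))*T(-5) = (-7 + 8)*6 = 1*6 = 6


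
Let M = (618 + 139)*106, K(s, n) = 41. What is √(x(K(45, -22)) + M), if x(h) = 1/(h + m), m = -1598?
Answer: √21614065189/519 ≈ 283.27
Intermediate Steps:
x(h) = 1/(-1598 + h) (x(h) = 1/(h - 1598) = 1/(-1598 + h))
M = 80242 (M = 757*106 = 80242)
√(x(K(45, -22)) + M) = √(1/(-1598 + 41) + 80242) = √(1/(-1557) + 80242) = √(-1/1557 + 80242) = √(124936793/1557) = √21614065189/519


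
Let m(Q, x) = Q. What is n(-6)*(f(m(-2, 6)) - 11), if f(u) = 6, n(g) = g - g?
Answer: 0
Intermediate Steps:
n(g) = 0
n(-6)*(f(m(-2, 6)) - 11) = 0*(6 - 11) = 0*(-5) = 0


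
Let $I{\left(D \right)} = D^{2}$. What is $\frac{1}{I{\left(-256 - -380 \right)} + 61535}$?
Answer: $\frac{1}{76911} \approx 1.3002 \cdot 10^{-5}$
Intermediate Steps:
$\frac{1}{I{\left(-256 - -380 \right)} + 61535} = \frac{1}{\left(-256 - -380\right)^{2} + 61535} = \frac{1}{\left(-256 + 380\right)^{2} + 61535} = \frac{1}{124^{2} + 61535} = \frac{1}{15376 + 61535} = \frac{1}{76911}$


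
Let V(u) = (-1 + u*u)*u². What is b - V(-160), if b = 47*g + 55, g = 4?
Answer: -655334157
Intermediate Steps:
b = 243 (b = 47*4 + 55 = 188 + 55 = 243)
V(u) = u²*(-1 + u²) (V(u) = (-1 + u²)*u² = u²*(-1 + u²))
b - V(-160) = 243 - ((-160)⁴ - 1*(-160)²) = 243 - (655360000 - 1*25600) = 243 - (655360000 - 25600) = 243 - 1*655334400 = 243 - 655334400 = -655334157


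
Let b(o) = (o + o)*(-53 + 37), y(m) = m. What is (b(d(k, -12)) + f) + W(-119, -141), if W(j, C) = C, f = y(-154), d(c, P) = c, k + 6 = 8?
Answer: -359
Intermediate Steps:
k = 2 (k = -6 + 8 = 2)
b(o) = -32*o (b(o) = (2*o)*(-16) = -32*o)
f = -154
(b(d(k, -12)) + f) + W(-119, -141) = (-32*2 - 154) - 141 = (-64 - 154) - 141 = -218 - 141 = -359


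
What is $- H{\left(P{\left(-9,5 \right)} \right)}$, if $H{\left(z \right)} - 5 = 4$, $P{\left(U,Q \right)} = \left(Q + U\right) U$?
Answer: $-9$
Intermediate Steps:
$P{\left(U,Q \right)} = U \left(Q + U\right)$
$H{\left(z \right)} = 9$ ($H{\left(z \right)} = 5 + 4 = 9$)
$- H{\left(P{\left(-9,5 \right)} \right)} = \left(-1\right) 9 = -9$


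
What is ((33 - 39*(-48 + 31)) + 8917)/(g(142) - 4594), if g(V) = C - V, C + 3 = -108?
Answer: -9613/4847 ≈ -1.9833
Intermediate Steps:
C = -111 (C = -3 - 108 = -111)
g(V) = -111 - V
((33 - 39*(-48 + 31)) + 8917)/(g(142) - 4594) = ((33 - 39*(-48 + 31)) + 8917)/((-111 - 1*142) - 4594) = ((33 - 39*(-17)) + 8917)/((-111 - 142) - 4594) = ((33 + 663) + 8917)/(-253 - 4594) = (696 + 8917)/(-4847) = 9613*(-1/4847) = -9613/4847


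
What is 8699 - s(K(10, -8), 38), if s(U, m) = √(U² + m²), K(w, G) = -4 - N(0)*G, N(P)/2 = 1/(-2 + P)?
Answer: 8699 - 2*√397 ≈ 8659.2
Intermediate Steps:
N(P) = 2/(-2 + P)
K(w, G) = -4 + G (K(w, G) = -4 - 2/(-2 + 0)*G = -4 - 2/(-2)*G = -4 - 2*(-½)*G = -4 - (-1)*G = -4 + G)
8699 - s(K(10, -8), 38) = 8699 - √((-4 - 8)² + 38²) = 8699 - √((-12)² + 1444) = 8699 - √(144 + 1444) = 8699 - √1588 = 8699 - 2*√397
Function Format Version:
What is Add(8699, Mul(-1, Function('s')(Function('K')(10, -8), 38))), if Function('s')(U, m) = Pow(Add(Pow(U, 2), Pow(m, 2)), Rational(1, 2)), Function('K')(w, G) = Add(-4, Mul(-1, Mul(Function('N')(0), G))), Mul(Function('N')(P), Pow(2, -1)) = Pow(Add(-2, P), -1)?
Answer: Add(8699, Mul(-2, Pow(397, Rational(1, 2)))) ≈ 8659.2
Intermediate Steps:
Function('N')(P) = Mul(2, Pow(Add(-2, P), -1))
Function('K')(w, G) = Add(-4, G) (Function('K')(w, G) = Add(-4, Mul(-1, Mul(Mul(2, Pow(Add(-2, 0), -1)), G))) = Add(-4, Mul(-1, Mul(Mul(2, Pow(-2, -1)), G))) = Add(-4, Mul(-1, Mul(Mul(2, Rational(-1, 2)), G))) = Add(-4, Mul(-1, Mul(-1, G))) = Add(-4, G))
Add(8699, Mul(-1, Function('s')(Function('K')(10, -8), 38))) = Add(8699, Mul(-1, Pow(Add(Pow(Add(-4, -8), 2), Pow(38, 2)), Rational(1, 2)))) = Add(8699, Mul(-1, Pow(Add(Pow(-12, 2), 1444), Rational(1, 2)))) = Add(8699, Mul(-1, Pow(Add(144, 1444), Rational(1, 2)))) = Add(8699, Mul(-1, Pow(1588, Rational(1, 2)))) = Add(8699, Mul(-1, Mul(2, Pow(397, Rational(1, 2))))) = Add(8699, Mul(-2, Pow(397, Rational(1, 2))))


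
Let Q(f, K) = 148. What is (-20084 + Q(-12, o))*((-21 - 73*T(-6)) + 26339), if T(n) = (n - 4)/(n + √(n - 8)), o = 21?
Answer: -2614646272/5 + 1455328*I*√14/5 ≈ -5.2293e+8 + 1.0891e+6*I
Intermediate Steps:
T(n) = (-4 + n)/(n + √(-8 + n))
(-20084 + Q(-12, o))*((-21 - 73*T(-6)) + 26339) = (-20084 + 148)*((-21 - 73*(-4 - 6)/(-6 + √(-8 - 6))) + 26339) = -19936*((-21 - 73*(-10)/(-6 + √(-14))) + 26339) = -19936*((-21 - 73*(-10)/(-6 + I*√14)) + 26339) = -19936*((-21 - (-730)/(-6 + I*√14)) + 26339) = -19936*((-21 + 730/(-6 + I*√14)) + 26339) = -19936*(26318 + 730/(-6 + I*√14)) = -524675648 - 14553280/(-6 + I*√14)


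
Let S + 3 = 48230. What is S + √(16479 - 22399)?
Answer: 48227 + 4*I*√370 ≈ 48227.0 + 76.942*I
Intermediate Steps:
S = 48227 (S = -3 + 48230 = 48227)
S + √(16479 - 22399) = 48227 + √(16479 - 22399) = 48227 + √(-5920) = 48227 + 4*I*√370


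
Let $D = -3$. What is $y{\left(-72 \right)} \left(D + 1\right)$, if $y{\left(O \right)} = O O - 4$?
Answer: $-10360$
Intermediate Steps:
$y{\left(O \right)} = -4 + O^{2}$ ($y{\left(O \right)} = O^{2} - 4 = -4 + O^{2}$)
$y{\left(-72 \right)} \left(D + 1\right) = \left(-4 + \left(-72\right)^{2}\right) \left(-3 + 1\right) = \left(-4 + 5184\right) \left(-2\right) = 5180 \left(-2\right) = -10360$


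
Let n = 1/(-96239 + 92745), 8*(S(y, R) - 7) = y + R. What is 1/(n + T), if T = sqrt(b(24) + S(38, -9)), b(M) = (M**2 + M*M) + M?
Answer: 6988/28972721435 + 6104018*sqrt(18986)/28972721435 ≈ 0.029030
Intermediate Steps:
b(M) = M + 2*M**2 (b(M) = (M**2 + M**2) + M = 2*M**2 + M = M + 2*M**2)
S(y, R) = 7 + R/8 + y/8 (S(y, R) = 7 + (y + R)/8 = 7 + (R + y)/8 = 7 + (R/8 + y/8) = 7 + R/8 + y/8)
T = sqrt(18986)/4 (T = sqrt(24*(1 + 2*24) + (7 + (1/8)*(-9) + (1/8)*38)) = sqrt(24*(1 + 48) + (7 - 9/8 + 19/4)) = sqrt(24*49 + 85/8) = sqrt(1176 + 85/8) = sqrt(9493/8) = sqrt(18986)/4 ≈ 34.447)
n = -1/3494 (n = 1/(-3494) = -1/3494 ≈ -0.00028620)
1/(n + T) = 1/(-1/3494 + sqrt(18986)/4)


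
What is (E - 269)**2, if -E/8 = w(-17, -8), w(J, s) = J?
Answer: 17689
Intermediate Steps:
E = 136 (E = -8*(-17) = 136)
(E - 269)**2 = (136 - 269)**2 = (-133)**2 = 17689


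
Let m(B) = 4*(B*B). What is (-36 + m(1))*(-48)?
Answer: 1536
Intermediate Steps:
m(B) = 4*B²
(-36 + m(1))*(-48) = (-36 + 4*1²)*(-48) = (-36 + 4*1)*(-48) = (-36 + 4)*(-48) = -32*(-48) = 1536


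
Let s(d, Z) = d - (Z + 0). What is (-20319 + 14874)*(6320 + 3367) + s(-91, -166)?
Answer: -52745640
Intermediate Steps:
s(d, Z) = d - Z
(-20319 + 14874)*(6320 + 3367) + s(-91, -166) = (-20319 + 14874)*(6320 + 3367) + (-91 - 1*(-166)) = -5445*9687 + (-91 + 166) = -52745715 + 75 = -52745640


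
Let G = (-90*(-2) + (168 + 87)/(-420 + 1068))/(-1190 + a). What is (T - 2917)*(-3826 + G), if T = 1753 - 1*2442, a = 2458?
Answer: 629761770323/45648 ≈ 1.3796e+7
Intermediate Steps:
T = -689 (T = 1753 - 2442 = -689)
G = 38965/273888 (G = (-90*(-2) + (168 + 87)/(-420 + 1068))/(-1190 + 2458) = (180 + 255/648)/1268 = (180 + 255*(1/648))*(1/1268) = (180 + 85/216)*(1/1268) = (38965/216)*(1/1268) = 38965/273888 ≈ 0.14227)
(T - 2917)*(-3826 + G) = (-689 - 2917)*(-3826 + 38965/273888) = -3606*(-1047856523/273888) = 629761770323/45648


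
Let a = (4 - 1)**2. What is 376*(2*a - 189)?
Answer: -64296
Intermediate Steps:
a = 9 (a = 3**2 = 9)
376*(2*a - 189) = 376*(2*9 - 189) = 376*(18 - 189) = 376*(-171) = -64296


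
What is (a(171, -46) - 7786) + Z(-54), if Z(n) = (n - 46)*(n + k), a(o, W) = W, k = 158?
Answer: -18232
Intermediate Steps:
Z(n) = (-46 + n)*(158 + n) (Z(n) = (n - 46)*(n + 158) = (-46 + n)*(158 + n))
(a(171, -46) - 7786) + Z(-54) = (-46 - 7786) + (-7268 + (-54)**2 + 112*(-54)) = -7832 + (-7268 + 2916 - 6048) = -7832 - 10400 = -18232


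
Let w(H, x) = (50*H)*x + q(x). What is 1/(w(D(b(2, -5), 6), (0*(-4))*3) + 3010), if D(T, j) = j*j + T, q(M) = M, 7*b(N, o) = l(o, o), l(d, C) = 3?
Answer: 1/3010 ≈ 0.00033223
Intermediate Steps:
b(N, o) = 3/7 (b(N, o) = (⅐)*3 = 3/7)
D(T, j) = T + j² (D(T, j) = j² + T = T + j²)
w(H, x) = x + 50*H*x (w(H, x) = (50*H)*x + x = 50*H*x + x = x + 50*H*x)
1/(w(D(b(2, -5), 6), (0*(-4))*3) + 3010) = 1/(((0*(-4))*3)*(1 + 50*(3/7 + 6²)) + 3010) = 1/((0*3)*(1 + 50*(3/7 + 36)) + 3010) = 1/(0*(1 + 50*(255/7)) + 3010) = 1/(0*(1 + 12750/7) + 3010) = 1/(0*(12757/7) + 3010) = 1/(0 + 3010) = 1/3010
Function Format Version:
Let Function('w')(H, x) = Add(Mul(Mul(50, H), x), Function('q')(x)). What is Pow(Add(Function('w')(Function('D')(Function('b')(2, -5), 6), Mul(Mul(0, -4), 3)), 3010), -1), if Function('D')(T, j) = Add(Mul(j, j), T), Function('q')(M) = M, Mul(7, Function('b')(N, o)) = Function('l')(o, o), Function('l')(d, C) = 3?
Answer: Rational(1, 3010) ≈ 0.00033223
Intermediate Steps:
Function('b')(N, o) = Rational(3, 7) (Function('b')(N, o) = Mul(Rational(1, 7), 3) = Rational(3, 7))
Function('D')(T, j) = Add(T, Pow(j, 2)) (Function('D')(T, j) = Add(Pow(j, 2), T) = Add(T, Pow(j, 2)))
Function('w')(H, x) = Add(x, Mul(50, H, x)) (Function('w')(H, x) = Add(Mul(Mul(50, H), x), x) = Add(Mul(50, H, x), x) = Add(x, Mul(50, H, x)))
Pow(Add(Function('w')(Function('D')(Function('b')(2, -5), 6), Mul(Mul(0, -4), 3)), 3010), -1) = Pow(Add(Mul(Mul(Mul(0, -4), 3), Add(1, Mul(50, Add(Rational(3, 7), Pow(6, 2))))), 3010), -1) = Pow(Add(Mul(Mul(0, 3), Add(1, Mul(50, Add(Rational(3, 7), 36)))), 3010), -1) = Pow(Add(Mul(0, Add(1, Mul(50, Rational(255, 7)))), 3010), -1) = Pow(Add(Mul(0, Add(1, Rational(12750, 7))), 3010), -1) = Pow(Add(Mul(0, Rational(12757, 7)), 3010), -1) = Pow(Add(0, 3010), -1) = Pow(3010, -1) = Rational(1, 3010)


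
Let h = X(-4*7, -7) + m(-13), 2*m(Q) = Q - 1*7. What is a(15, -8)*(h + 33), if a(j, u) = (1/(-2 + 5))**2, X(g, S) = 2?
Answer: 25/9 ≈ 2.7778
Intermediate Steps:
a(j, u) = 1/9 (a(j, u) = (1/3)**2 = 1/9)
m(Q) = -7/2 + Q/2 (m(Q) = (Q - 1*7)/2 = (Q - 7)/2 = (-7 + Q)/2 = -7/2 + Q/2)
h = -8 (h = 2 + (-7/2 + (1/2)*(-13)) = 2 + (-7/2 - 13/2) = 2 - 10 = -8)
a(15, -8)*(h + 33) = (-8 + 33)/9 = (1/9)*25 = 25/9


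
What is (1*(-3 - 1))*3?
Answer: -12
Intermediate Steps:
(1*(-3 - 1))*3 = (1*(-4))*3 = -4*3 = -12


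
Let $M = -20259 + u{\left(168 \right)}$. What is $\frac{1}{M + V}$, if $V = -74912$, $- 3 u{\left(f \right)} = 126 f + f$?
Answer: $- \frac{1}{102283} \approx -9.7768 \cdot 10^{-6}$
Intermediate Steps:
$u{\left(f \right)} = - \frac{127 f}{3}$ ($u{\left(f \right)} = - \frac{126 f + f}{3} = - \frac{127 f}{3}$)
$M = -27371$ ($M = -20259 - 7112 = -27371$)
$\frac{1}{M + V} = \frac{1}{-27371 - 74912} = \frac{1}{-102283} = - \frac{1}{102283}$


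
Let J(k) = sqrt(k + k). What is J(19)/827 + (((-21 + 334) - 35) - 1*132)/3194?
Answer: 73/1597 + sqrt(38)/827 ≈ 0.053165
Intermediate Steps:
J(k) = sqrt(2)*sqrt(k) (J(k) = sqrt(2*k) = sqrt(2)*sqrt(k))
J(19)/827 + (((-21 + 334) - 35) - 1*132)/3194 = (sqrt(2)*sqrt(19))/827 + (((-21 + 334) - 35) - 1*132)/3194 = sqrt(38)*(1/827) + ((313 - 35) - 132)*(1/3194) = sqrt(38)/827 + (278 - 132)*(1/3194) = sqrt(38)/827 + 146*(1/3194) = sqrt(38)/827 + 73/1597 = 73/1597 + sqrt(38)/827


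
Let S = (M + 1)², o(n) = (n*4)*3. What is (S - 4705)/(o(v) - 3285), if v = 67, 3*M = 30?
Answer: 1528/827 ≈ 1.8476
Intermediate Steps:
M = 10 (M = (⅓)*30 = 10)
o(n) = 12*n (o(n) = (4*n)*3 = 12*n)
S = 121 (S = (10 + 1)² = 11² = 121)
(S - 4705)/(o(v) - 3285) = (121 - 4705)/(12*67 - 3285) = -4584/(804 - 3285) = -4584/(-2481) = -4584*(-1/2481) = 1528/827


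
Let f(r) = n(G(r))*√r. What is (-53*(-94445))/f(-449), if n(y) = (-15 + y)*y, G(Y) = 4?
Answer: 5005585*I*√449/19756 ≈ 5368.8*I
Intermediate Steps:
n(y) = y*(-15 + y)
f(r) = -44*√r (f(r) = (4*(-15 + 4))*√r = (4*(-11))*√r = -44*√r)
(-53*(-94445))/f(-449) = (-53*(-94445))/((-44*I*√449)) = 5005585/((-44*I*√449)) = 5005585*(I*√449/19756) = 5005585*I*√449/19756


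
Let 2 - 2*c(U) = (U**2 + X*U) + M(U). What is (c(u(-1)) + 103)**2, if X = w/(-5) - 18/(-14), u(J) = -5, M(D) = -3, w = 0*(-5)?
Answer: 1814409/196 ≈ 9257.2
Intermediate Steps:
w = 0
X = 9/7 (X = 0/(-5) - 18/(-14) = 0*(-1/5) - 18*(-1/14) = 0 + 9/7 = 9/7 ≈ 1.2857)
c(U) = 5/2 - 9*U/14 - U**2/2 (c(U) = 1 - ((U**2 + 9*U/7) - 3)/2 = 1 - (-3 + U**2 + 9*U/7)/2 = 1 + (3/2 - 9*U/14 - U**2/2) = 5/2 - 9*U/14 - U**2/2)
(c(u(-1)) + 103)**2 = ((5/2 - 9/14*(-5) - 1/2*(-5)**2) + 103)**2 = ((5/2 + 45/14 - 1/2*25) + 103)**2 = ((5/2 + 45/14 - 25/2) + 103)**2 = (-95/14 + 103)**2 = (1347/14)**2 = 1814409/196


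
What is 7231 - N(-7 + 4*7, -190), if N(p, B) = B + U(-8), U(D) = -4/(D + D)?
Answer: 29683/4 ≈ 7420.8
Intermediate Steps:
U(D) = -2/D (U(D) = -4*1/(2*D) = -2/D)
N(p, B) = 1/4 + B (N(p, B) = B - 2/(-8) = B - 2*(-1/8) = B + 1/4 = 1/4 + B)
7231 - N(-7 + 4*7, -190) = 7231 - (1/4 - 190) = 7231 - 1*(-759/4) = 7231 + 759/4 = 29683/4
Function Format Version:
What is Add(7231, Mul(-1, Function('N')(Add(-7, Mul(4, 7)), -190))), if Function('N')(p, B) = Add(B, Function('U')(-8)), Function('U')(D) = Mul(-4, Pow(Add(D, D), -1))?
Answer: Rational(29683, 4) ≈ 7420.8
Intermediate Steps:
Function('U')(D) = Mul(-2, Pow(D, -1)) (Function('U')(D) = Mul(-4, Pow(Mul(2, D), -1)) = Mul(-4, Mul(Rational(1, 2), Pow(D, -1))) = Mul(-2, Pow(D, -1)))
Function('N')(p, B) = Add(Rational(1, 4), B) (Function('N')(p, B) = Add(B, Mul(-2, Pow(-8, -1))) = Add(B, Mul(-2, Rational(-1, 8))) = Add(B, Rational(1, 4)) = Add(Rational(1, 4), B))
Add(7231, Mul(-1, Function('N')(Add(-7, Mul(4, 7)), -190))) = Add(7231, Mul(-1, Add(Rational(1, 4), -190))) = Add(7231, Mul(-1, Rational(-759, 4))) = Add(7231, Rational(759, 4)) = Rational(29683, 4)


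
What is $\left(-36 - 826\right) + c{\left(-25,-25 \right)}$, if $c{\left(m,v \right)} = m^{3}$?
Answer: $-16487$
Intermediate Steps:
$\left(-36 - 826\right) + c{\left(-25,-25 \right)} = \left(-36 - 826\right) + \left(-25\right)^{3} = -862 - 15625 = -16487$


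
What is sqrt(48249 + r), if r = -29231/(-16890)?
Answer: sqrt(13764587264490)/16890 ≈ 219.66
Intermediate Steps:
r = 29231/16890 (r = -29231*(-1/16890) = 29231/16890 ≈ 1.7307)
sqrt(48249 + r) = sqrt(48249 + 29231/16890) = sqrt(814954841/16890) = sqrt(13764587264490)/16890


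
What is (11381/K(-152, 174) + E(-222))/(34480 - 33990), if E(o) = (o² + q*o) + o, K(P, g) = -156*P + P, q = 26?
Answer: 53680199/607600 ≈ 88.348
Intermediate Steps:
K(P, g) = -155*P
E(o) = o² + 27*o (E(o) = (o² + 26*o) + o = o² + 27*o)
(11381/K(-152, 174) + E(-222))/(34480 - 33990) = (11381/((-155*(-152))) - 222*(27 - 222))/(34480 - 33990) = (11381/23560 - 222*(-195))/490 = (11381*(1/23560) + 43290)*(1/490) = (599/1240 + 43290)*(1/490) = (53680199/1240)*(1/490) = 53680199/607600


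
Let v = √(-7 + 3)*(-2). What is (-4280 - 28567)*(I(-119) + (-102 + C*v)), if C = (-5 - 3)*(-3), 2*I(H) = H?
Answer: 10609581/2 + 3153312*I ≈ 5.3048e+6 + 3.1533e+6*I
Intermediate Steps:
I(H) = H/2
C = 24 (C = -8*(-3) = 24)
v = -4*I (v = √(-4)*(-2) = (2*I)*(-2) = -4*I ≈ -4.0*I)
(-4280 - 28567)*(I(-119) + (-102 + C*v)) = (-4280 - 28567)*((½)*(-119) + (-102 + 24*(-4*I))) = -32847*(-119/2 + (-102 - 96*I)) = -32847*(-323/2 - 96*I) = 10609581/2 + 3153312*I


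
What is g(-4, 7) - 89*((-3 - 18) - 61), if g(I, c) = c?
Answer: 7305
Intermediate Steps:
g(-4, 7) - 89*((-3 - 18) - 61) = 7 - 89*((-3 - 18) - 61) = 7 - 89*(-21 - 61) = 7 - 89*(-82) = 7 + 7298 = 7305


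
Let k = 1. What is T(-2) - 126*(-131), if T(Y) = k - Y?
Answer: 16509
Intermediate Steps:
T(Y) = 1 - Y
T(-2) - 126*(-131) = (1 - 1*(-2)) - 126*(-131) = (1 + 2) + 16506 = 3 + 16506 = 16509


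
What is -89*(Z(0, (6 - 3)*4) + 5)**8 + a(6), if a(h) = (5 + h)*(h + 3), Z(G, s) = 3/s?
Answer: -3366227995065/65536 ≈ -5.1365e+7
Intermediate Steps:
a(h) = (3 + h)*(5 + h) (a(h) = (5 + h)*(3 + h) = (3 + h)*(5 + h))
-89*(Z(0, (6 - 3)*4) + 5)**8 + a(6) = -89*(3/(((6 - 3)*4)) + 5)**8 + (15 + 6**2 + 8*6) = -89*(3/((3*4)) + 5)**8 + (15 + 36 + 48) = -89*(3/12 + 5)**8 + 99 = -89*(3*(1/12) + 5)**8 + 99 = -89*(1/4 + 5)**8 + 99 = -89*((21/4)**2)**4 + 99 = -89*(441/16)**4 + 99 = -89*37822859361/65536 + 99 = -3366234483129/65536 + 99 = -3366227995065/65536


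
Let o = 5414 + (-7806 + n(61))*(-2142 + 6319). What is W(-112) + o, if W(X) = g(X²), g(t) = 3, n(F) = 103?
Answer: -32170014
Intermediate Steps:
W(X) = 3
o = -32170017 (o = 5414 + (-7806 + 103)*(-2142 + 6319) = 5414 - 7703*4177 = 5414 - 32175431 = -32170017)
W(-112) + o = 3 - 32170017 = -32170014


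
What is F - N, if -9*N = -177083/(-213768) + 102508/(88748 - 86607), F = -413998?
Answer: -1705275044831969/4119095592 ≈ -4.1399e+5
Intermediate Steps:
N = -22292064847/4119095592 (N = -(-177083/(-213768) + 102508/(88748 - 86607))/9 = -(-177083*(-1/213768) + 102508/2141)/9 = -(177083/213768 + 102508*(1/2141))/9 = -(177083/213768 + 102508/2141)/9 = -⅑*22292064847/457677288 = -22292064847/4119095592 ≈ -5.4119)
F - N = -413998 - 1*(-22292064847/4119095592) = -413998 + 22292064847/4119095592 = -1705275044831969/4119095592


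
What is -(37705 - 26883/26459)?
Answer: -997609712/26459 ≈ -37704.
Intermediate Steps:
-(37705 - 26883/26459) = -1*997609712/26459 = -997609712/26459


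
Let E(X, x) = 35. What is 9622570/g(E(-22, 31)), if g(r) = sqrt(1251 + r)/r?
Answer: 168394975*sqrt(1286)/643 ≈ 9.3916e+6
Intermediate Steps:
g(r) = sqrt(1251 + r)/r
9622570/g(E(-22, 31)) = 9622570/((sqrt(1251 + 35)/35)) = 9622570/((sqrt(1286)/35)) = 9622570*(35*sqrt(1286)/1286) = 168394975*sqrt(1286)/643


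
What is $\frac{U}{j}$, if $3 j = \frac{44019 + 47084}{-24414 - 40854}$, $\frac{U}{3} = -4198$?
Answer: $\frac{2465955576}{91103} \approx 27068.0$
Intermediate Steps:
$U = -12594$ ($U = 3 \left(-4198\right) = -12594$)
$j = - \frac{91103}{195804}$ ($j = \frac{\left(44019 + 47084\right) \frac{1}{-24414 - 40854}}{3} = \frac{91103 \frac{1}{-65268}}{3} = \frac{91103 \left(- \frac{1}{65268}\right)}{3} = \frac{1}{3} \left(- \frac{91103}{65268}\right) = - \frac{91103}{195804} \approx -0.46528$)
$\frac{U}{j} = - \frac{12594}{- \frac{91103}{195804}} = \left(-12594\right) \left(- \frac{195804}{91103}\right) = \frac{2465955576}{91103}$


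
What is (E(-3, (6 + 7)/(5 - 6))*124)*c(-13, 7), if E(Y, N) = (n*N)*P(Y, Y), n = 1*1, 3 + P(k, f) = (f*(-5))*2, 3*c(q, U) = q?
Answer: 188604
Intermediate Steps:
c(q, U) = q/3
P(k, f) = -3 - 10*f (P(k, f) = -3 + (f*(-5))*2 = -3 - 5*f*2 = -3 - 10*f)
n = 1
E(Y, N) = N*(-3 - 10*Y) (E(Y, N) = (1*N)*(-3 - 10*Y) = N*(-3 - 10*Y))
(E(-3, (6 + 7)/(5 - 6))*124)*c(-13, 7) = (-(6 + 7)/(5 - 6)*(3 + 10*(-3))*124)*((1/3)*(-13)) = (-13/(-1)*(3 - 30)*124)*(-13/3) = (-1*13*(-1)*(-27)*124)*(-13/3) = (-1*(-13)*(-27)*124)*(-13/3) = -351*124*(-13/3) = -43524*(-13/3) = 188604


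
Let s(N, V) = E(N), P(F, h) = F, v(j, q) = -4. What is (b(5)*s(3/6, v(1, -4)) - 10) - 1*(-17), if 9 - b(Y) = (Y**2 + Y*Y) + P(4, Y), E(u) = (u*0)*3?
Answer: 7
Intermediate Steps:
E(u) = 0 (E(u) = 0*3 = 0)
b(Y) = 5 - 2*Y**2 (b(Y) = 9 - ((Y**2 + Y*Y) + 4) = 9 - ((Y**2 + Y**2) + 4) = 9 - (2*Y**2 + 4) = 9 - (4 + 2*Y**2) = 9 + (-4 - 2*Y**2) = 5 - 2*Y**2)
s(N, V) = 0
(b(5)*s(3/6, v(1, -4)) - 10) - 1*(-17) = ((5 - 2*5**2)*0 - 10) - 1*(-17) = ((5 - 2*25)*0 - 10) + 17 = ((5 - 50)*0 - 10) + 17 = (-45*0 - 10) + 17 = (0 - 10) + 17 = -10 + 17 = 7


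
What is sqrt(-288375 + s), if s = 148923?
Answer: 2*I*sqrt(34863) ≈ 373.43*I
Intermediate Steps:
sqrt(-288375 + s) = sqrt(-288375 + 148923) = sqrt(-139452) = 2*I*sqrt(34863)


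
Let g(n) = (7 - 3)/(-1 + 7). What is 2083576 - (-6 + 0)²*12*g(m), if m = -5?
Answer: 2083288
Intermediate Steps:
g(n) = ⅔ (g(n) = 4/6 = 4*(⅙) = ⅔)
2083576 - (-6 + 0)²*12*g(m) = 2083576 - (-6 + 0)²*12*2/3 = 2083576 - (-6)²*12*2/3 = 2083576 - 36*12*2/3 = 2083576 - 432*2/3 = 2083576 - 1*288 = 2083576 - 288 = 2083288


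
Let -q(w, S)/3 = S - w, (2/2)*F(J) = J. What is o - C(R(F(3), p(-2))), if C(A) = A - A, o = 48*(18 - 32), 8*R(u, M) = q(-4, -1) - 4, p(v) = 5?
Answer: -672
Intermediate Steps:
F(J) = J
q(w, S) = -3*S + 3*w (q(w, S) = -3*(S - w) = -3*S + 3*w)
R(u, M) = -13/8 (R(u, M) = ((-3*(-1) + 3*(-4)) - 4)/8 = ((3 - 12) - 4)/8 = (-9 - 4)/8 = (⅛)*(-13) = -13/8)
o = -672 (o = 48*(-14) = -672)
C(A) = 0
o - C(R(F(3), p(-2))) = -672 - 1*0 = -672 + 0 = -672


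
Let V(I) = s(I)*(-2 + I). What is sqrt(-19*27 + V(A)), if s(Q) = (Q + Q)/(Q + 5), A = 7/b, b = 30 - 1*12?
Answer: 2*I*sqrt(10865261)/291 ≈ 22.655*I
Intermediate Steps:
b = 18 (b = 30 - 12 = 18)
A = 7/18 ≈ 0.38889
s(Q) = 2*Q/(5 + Q) (s(Q) = (2*Q)/(5 + Q) = 2*Q/(5 + Q))
V(I) = 2*I*(-2 + I)/(5 + I) (V(I) = (2*I/(5 + I))*(-2 + I) = 2*I*(-2 + I)/(5 + I))
sqrt(-19*27 + V(A)) = sqrt(-19*27 + 2*(7/18)*(-2 + 7/18)/(5 + 7/18)) = sqrt(-513 + 2*(7/18)*(-29/18)/(97/18)) = sqrt(-513 + 2*(7/18)*(18/97)*(-29/18)) = sqrt(-513 - 203/873) = sqrt(-448052/873) = 2*I*sqrt(10865261)/291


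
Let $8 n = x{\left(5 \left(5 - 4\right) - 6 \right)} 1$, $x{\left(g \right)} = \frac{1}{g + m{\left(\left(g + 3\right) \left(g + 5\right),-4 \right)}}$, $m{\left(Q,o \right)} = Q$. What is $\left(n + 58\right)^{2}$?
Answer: $\frac{10556001}{3136} \approx 3366.1$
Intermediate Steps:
$x{\left(g \right)} = \frac{1}{g + \left(3 + g\right) \left(5 + g\right)}$ ($x{\left(g \right)} = \frac{1}{g + \left(g + 3\right) \left(g + 5\right)} = \frac{1}{g + \left(3 + g\right) \left(5 + g\right)}$)
$n = \frac{1}{56}$ ($n = \frac{\frac{1}{15 + \left(5 \left(5 - 4\right) - 6\right)^{2} + 9 \left(5 \left(5 - 4\right) - 6\right)} 1}{8} = \frac{\frac{1}{15 + \left(5 \cdot 1 - 6\right)^{2} + 9 \left(5 \cdot 1 - 6\right)} 1}{8} = \frac{\frac{1}{15 + \left(5 - 6\right)^{2} + 9 \left(5 - 6\right)} 1}{8} = \frac{\frac{1}{15 + \left(-1\right)^{2} + 9 \left(-1\right)} 1}{8} = \frac{\frac{1}{15 + 1 - 9} \cdot 1}{8} = \frac{\frac{1}{7} \cdot 1}{8} = \frac{1}{8} \cdot \frac{1}{7} = \frac{1}{56} \approx 0.017857$)
$\left(n + 58\right)^{2} = \left(\frac{1}{56} + 58\right)^{2} = \left(\frac{3249}{56}\right)^{2} = \frac{10556001}{3136}$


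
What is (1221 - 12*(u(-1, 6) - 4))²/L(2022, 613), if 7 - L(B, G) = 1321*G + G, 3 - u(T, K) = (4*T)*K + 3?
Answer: -962361/810379 ≈ -1.1875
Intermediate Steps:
u(T, K) = -4*K*T (u(T, K) = 3 - ((4*T)*K + 3) = 3 - (4*K*T + 3) = 3 - (3 + 4*K*T) = 3 + (-3 - 4*K*T) = -4*K*T)
L(B, G) = 7 - 1322*G (L(B, G) = 7 - (1321*G + G) = 7 - 1322*G)
(1221 - 12*(u(-1, 6) - 4))²/L(2022, 613) = (1221 - 12*(-4*6*(-1) - 4))²/(7 - 1322*613) = (1221 - 12*(24 - 4))²/(7 - 810386) = (1221 - 12*20)²/(-810379) = (1221 - 240)²*(-1/810379) = 981²*(-1/810379) = 962361*(-1/810379) = -962361/810379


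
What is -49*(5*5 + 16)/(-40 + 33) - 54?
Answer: 233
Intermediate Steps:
-49*(5*5 + 16)/(-40 + 33) - 54 = -49*(25 + 16)/(-7) - 54 = -2009*(-1)/7 - 54 = -49*(-41/7) - 54 = 287 - 54 = 233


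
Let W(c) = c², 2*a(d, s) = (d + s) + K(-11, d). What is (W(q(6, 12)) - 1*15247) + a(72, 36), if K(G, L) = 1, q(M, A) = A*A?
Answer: 11087/2 ≈ 5543.5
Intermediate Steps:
q(M, A) = A²
a(d, s) = ½ + d/2 + s/2 (a(d, s) = ((d + s) + 1)/2 = (1 + d + s)/2 = ½ + d/2 + s/2)
(W(q(6, 12)) - 1*15247) + a(72, 36) = ((12²)² - 1*15247) + (½ + (½)*72 + (½)*36) = (144² - 15247) + (½ + 36 + 18) = (20736 - 15247) + 109/2 = 5489 + 109/2 = 11087/2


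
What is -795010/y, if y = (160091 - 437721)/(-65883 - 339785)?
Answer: -32251011668/27763 ≈ -1.1617e+6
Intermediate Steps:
y = 138815/202834 (y = -277630/(-405668) = -277630*(-1/405668) = 138815/202834 ≈ 0.68438)
-795010/y = -795010/138815/202834 = -795010*202834/138815 = -32251011668/27763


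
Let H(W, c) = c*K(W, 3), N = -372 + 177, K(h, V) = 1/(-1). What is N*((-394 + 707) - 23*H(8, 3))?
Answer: -74490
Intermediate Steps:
K(h, V) = -1
N = -195
H(W, c) = -c (H(W, c) = c*(-1) = -c)
N*((-394 + 707) - 23*H(8, 3)) = -195*((-394 + 707) - (-23)*3) = -195*(313 - 23*(-3)) = -195*(313 + 69) = -195*382 = -74490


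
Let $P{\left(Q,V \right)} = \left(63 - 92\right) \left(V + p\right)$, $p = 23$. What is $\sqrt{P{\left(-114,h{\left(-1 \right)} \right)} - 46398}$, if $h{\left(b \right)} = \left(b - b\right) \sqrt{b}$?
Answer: $i \sqrt{47065} \approx 216.94 i$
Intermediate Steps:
$h{\left(b \right)} = 0$ ($h{\left(b \right)} = 0 \sqrt{b} = 0$)
$P{\left(Q,V \right)} = -667 - 29 V$ ($P{\left(Q,V \right)} = \left(63 - 92\right) \left(V + 23\right) = - 29 \left(23 + V\right) = -667 - 29 V$)
$\sqrt{P{\left(-114,h{\left(-1 \right)} \right)} - 46398} = \sqrt{\left(-667 - 0\right) - 46398} = \sqrt{\left(-667 + 0\right) - 46398} = \sqrt{-667 - 46398} = \sqrt{-47065} = i \sqrt{47065}$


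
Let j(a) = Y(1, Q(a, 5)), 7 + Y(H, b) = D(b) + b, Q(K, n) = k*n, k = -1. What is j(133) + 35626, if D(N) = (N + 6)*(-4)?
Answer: 35610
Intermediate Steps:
Q(K, n) = -n
D(N) = -24 - 4*N (D(N) = (6 + N)*(-4) = -24 - 4*N)
Y(H, b) = -31 - 3*b (Y(H, b) = -7 + ((-24 - 4*b) + b) = -7 + (-24 - 3*b) = -31 - 3*b)
j(a) = -16 (j(a) = -31 - (-3)*5 = -31 - 3*(-5) = -31 + 15 = -16)
j(133) + 35626 = -16 + 35626 = 35610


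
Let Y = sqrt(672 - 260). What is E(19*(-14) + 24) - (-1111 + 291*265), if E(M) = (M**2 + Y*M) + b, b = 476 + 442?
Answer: -16522 - 484*sqrt(103) ≈ -21434.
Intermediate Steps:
Y = 2*sqrt(103) (Y = sqrt(412) = 2*sqrt(103) ≈ 20.298)
b = 918
E(M) = 918 + M**2 + 2*M*sqrt(103) (E(M) = (M**2 + (2*sqrt(103))*M) + 918 = (M**2 + 2*M*sqrt(103)) + 918 = 918 + M**2 + 2*M*sqrt(103))
E(19*(-14) + 24) - (-1111 + 291*265) = (918 + (19*(-14) + 24)**2 + 2*(19*(-14) + 24)*sqrt(103)) - (-1111 + 291*265) = (918 + (-266 + 24)**2 + 2*(-266 + 24)*sqrt(103)) - (-1111 + 77115) = (918 + (-242)**2 + 2*(-242)*sqrt(103)) - 1*76004 = (918 + 58564 - 484*sqrt(103)) - 76004 = (59482 - 484*sqrt(103)) - 76004 = -16522 - 484*sqrt(103)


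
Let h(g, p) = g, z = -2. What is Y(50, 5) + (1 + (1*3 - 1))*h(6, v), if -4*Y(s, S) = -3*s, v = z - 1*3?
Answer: 111/2 ≈ 55.500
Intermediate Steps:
v = -5 (v = -2 - 1*3 = -2 - 3 = -5)
Y(s, S) = 3*s/4 (Y(s, S) = -(-3)*s/4 = 3*s/4)
Y(50, 5) + (1 + (1*3 - 1))*h(6, v) = (3/4)*50 + (1 + (1*3 - 1))*6 = 75/2 + (1 + (3 - 1))*6 = 75/2 + (1 + 2)*6 = 75/2 + 3*6 = 75/2 + 18 = 111/2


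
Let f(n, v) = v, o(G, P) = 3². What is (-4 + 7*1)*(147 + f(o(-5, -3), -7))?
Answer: 420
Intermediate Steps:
o(G, P) = 9
(-4 + 7*1)*(147 + f(o(-5, -3), -7)) = (-4 + 7*1)*(147 - 7) = (-4 + 7)*140 = 3*140 = 420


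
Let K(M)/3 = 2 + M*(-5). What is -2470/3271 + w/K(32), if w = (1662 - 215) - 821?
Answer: -1609213/775227 ≈ -2.0758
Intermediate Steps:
w = 626 (w = 1447 - 821 = 626)
K(M) = 6 - 15*M (K(M) = 3*(2 + M*(-5)) = 3*(2 - 5*M) = 6 - 15*M)
-2470/3271 + w/K(32) = -2470/3271 + 626/(6 - 15*32) = -2470*1/3271 + 626/(6 - 480) = -2470/3271 + 626/(-474) = -2470/3271 + 626*(-1/474) = -2470/3271 - 313/237 = -1609213/775227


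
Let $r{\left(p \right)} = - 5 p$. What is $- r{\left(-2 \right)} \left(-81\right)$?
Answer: $810$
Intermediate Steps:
$- r{\left(-2 \right)} \left(-81\right) = - \left(-5\right) \left(-2\right) \left(-81\right) = \left(-1\right) 10 \left(-81\right) = \left(-10\right) \left(-81\right) = 810$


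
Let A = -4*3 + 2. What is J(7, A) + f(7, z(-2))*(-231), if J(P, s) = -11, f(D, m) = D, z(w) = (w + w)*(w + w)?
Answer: -1628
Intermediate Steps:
A = -10 (A = -12 + 2 = -10)
z(w) = 4*w² (z(w) = (2*w)*(2*w) = 4*w²)
J(7, A) + f(7, z(-2))*(-231) = -11 + 7*(-231) = -11 - 1617 = -1628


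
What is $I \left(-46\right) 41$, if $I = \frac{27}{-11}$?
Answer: $\frac{50922}{11} \approx 4629.3$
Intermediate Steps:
$I = - \frac{27}{11}$ ($I = 27 \left(- \frac{1}{11}\right) = - \frac{27}{11} \approx -2.4545$)
$I \left(-46\right) 41 = \left(- \frac{27}{11}\right) \left(-46\right) 41 = \frac{1242}{11} \cdot 41 = \frac{50922}{11}$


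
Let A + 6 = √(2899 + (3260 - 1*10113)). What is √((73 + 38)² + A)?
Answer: √(12315 + I*√3954) ≈ 110.97 + 0.2833*I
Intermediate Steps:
A = -6 + I*√3954 (A = -6 + √(2899 + (3260 - 1*10113)) = -6 + √(2899 + (3260 - 10113)) = -6 + √(2899 - 6853) = -6 + √(-3954) = -6 + I*√3954 ≈ -6.0 + 62.881*I)
√((73 + 38)² + A) = √((73 + 38)² + (-6 + I*√3954)) = √(111² + (-6 + I*√3954)) = √(12321 + (-6 + I*√3954)) = √(12315 + I*√3954)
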